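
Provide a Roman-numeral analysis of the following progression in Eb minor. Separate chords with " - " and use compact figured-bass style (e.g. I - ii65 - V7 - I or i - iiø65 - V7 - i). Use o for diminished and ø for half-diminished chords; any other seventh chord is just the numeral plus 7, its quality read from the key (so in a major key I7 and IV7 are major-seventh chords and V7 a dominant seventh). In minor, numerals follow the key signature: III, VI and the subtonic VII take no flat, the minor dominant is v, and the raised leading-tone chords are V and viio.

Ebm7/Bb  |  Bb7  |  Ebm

Ebm7/Bb: minor seventh chord on Eb = scale degree 1 → i43.
Bb7: root Bb is the dominant; dominant seventh chord there is V7.
Ebm has root Eb, degree 1 in Eb minor, so i.

i43 - V7 - i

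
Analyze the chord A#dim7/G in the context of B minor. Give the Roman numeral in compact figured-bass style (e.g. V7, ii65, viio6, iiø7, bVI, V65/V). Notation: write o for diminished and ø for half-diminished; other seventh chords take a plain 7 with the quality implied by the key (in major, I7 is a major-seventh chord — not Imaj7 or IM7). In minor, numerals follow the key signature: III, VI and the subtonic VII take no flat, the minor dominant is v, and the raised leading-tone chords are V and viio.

viio42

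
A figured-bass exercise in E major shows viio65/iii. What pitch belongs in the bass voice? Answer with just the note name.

A#

The applied chord viio65/iii is rooted on F##: F##-A#-C#-E.
The figure 65 means first inversion — the third is in the bass.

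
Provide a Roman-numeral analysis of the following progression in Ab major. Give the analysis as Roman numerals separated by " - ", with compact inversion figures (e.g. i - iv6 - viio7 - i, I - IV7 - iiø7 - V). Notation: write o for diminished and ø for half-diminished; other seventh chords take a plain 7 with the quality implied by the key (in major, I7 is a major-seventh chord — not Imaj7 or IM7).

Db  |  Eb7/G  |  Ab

IV - V65 - I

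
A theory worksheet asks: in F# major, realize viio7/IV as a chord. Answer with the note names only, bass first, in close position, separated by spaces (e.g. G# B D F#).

A# C# E G

The slash marks an applied leading-tone chord: viio of IV. In F# major, IV is B, so the leading tone to it is A#, a half step below.
Building a fully diminished seventh chord on A# gives A#-C#-E-G.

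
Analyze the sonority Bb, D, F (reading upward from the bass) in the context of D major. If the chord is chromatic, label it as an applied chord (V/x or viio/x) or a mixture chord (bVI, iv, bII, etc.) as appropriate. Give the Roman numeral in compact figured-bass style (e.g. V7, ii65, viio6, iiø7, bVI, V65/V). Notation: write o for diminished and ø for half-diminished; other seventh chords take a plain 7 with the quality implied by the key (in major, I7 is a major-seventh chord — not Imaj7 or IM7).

bVI

Stacked in thirds the chord is Bb-D-F: a major triad on Bb.
Bb is the lowered sixth degree of D major (diatonic 6 would be B). This is a major triad on the lowered sixth degree, borrowed from the parallel minor.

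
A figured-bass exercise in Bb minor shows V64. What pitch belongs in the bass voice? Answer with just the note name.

V in Bb minor has root F; the chord is F-A-C.
The figure 64 means second inversion — the fifth is in the bass.

C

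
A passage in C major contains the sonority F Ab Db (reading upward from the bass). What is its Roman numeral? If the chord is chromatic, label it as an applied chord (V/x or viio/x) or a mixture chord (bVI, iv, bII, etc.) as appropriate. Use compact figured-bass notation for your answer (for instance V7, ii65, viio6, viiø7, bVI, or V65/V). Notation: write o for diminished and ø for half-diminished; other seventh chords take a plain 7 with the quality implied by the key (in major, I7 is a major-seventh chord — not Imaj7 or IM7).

bII6

Stacked in thirds the chord is Db-F-Ab: a major triad on Db.
Db is the lowered second degree of C major (diatonic 2 would be D). This is the Neapolitan sixth — a major triad on the lowered second degree, here in its customary first inversion.
With F in the bass the chord is in first inversion, so the figured bass is 6.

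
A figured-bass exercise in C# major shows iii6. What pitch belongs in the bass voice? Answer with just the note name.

G#

iii in C# major has root E#; the chord is E#-G#-B#.
The figure 6 means first inversion — the third is in the bass.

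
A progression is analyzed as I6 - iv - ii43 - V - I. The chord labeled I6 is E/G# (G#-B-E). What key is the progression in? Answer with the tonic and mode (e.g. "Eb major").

The anchor chord is a major triad on E, labeled I6.
If E is scale degree 1 and the mode makes that degree carry a major triad, the tonic is E and the mode is major.

E major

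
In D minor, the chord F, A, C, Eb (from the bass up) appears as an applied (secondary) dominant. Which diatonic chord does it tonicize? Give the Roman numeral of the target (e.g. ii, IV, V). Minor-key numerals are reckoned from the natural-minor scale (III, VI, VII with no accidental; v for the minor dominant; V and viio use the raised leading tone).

VI

The chord is a dominant seventh chord on F.
A dominant resolves down a perfect fifth: F → Bb. In D minor, Bb is scale degree 6, i.e. VI.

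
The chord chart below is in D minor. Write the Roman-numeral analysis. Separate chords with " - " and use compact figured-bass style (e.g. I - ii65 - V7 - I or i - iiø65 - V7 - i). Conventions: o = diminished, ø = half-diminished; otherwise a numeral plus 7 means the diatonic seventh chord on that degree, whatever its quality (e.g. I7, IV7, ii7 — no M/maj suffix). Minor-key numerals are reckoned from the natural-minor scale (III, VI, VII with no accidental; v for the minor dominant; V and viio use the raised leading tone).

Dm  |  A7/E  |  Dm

Dm has root D, degree 1 in D minor, so i.
A7/E: dominant seventh chord on A = scale degree 5 → V43.
Dm has root D, degree 1 in D minor, so i.

i - V43 - i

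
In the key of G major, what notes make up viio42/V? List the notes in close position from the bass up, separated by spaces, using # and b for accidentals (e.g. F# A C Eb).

Bb C# E G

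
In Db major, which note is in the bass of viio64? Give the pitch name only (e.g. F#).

Gb

viio in Db major has root C; the chord is C-Eb-Gb.
The figure 64 means second inversion — the fifth is in the bass.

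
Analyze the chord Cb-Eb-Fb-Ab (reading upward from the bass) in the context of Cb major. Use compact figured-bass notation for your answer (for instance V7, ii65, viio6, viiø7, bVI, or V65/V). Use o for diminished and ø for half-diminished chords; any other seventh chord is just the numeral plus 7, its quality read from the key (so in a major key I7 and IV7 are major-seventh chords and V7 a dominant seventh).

IV43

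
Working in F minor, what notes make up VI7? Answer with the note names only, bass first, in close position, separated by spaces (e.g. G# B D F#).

Db F Ab C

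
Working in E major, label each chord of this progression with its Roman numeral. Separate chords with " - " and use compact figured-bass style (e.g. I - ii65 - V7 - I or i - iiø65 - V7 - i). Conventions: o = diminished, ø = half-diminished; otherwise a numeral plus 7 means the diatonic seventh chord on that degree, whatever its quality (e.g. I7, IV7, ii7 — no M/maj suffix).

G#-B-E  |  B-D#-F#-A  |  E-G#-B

G#-B-E: root E is the tonic; major triad there is I6.
B-D#-F#-A: root B is the dominant; dominant seventh chord there is V7.
E-G#-B: root E is the tonic; major triad there is I.

I6 - V7 - I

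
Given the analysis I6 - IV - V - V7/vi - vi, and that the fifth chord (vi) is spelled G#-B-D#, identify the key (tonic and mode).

B major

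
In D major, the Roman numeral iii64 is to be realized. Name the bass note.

iii in D major has root F#; the chord is F#-A-C#.
The figure 64 means second inversion — the fifth is in the bass.

C#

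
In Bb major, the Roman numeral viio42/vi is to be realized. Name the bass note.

The applied chord viio42/vi is rooted on F#: F#-A-C-Eb.
The figure 42 means third inversion — the seventh is in the bass.

Eb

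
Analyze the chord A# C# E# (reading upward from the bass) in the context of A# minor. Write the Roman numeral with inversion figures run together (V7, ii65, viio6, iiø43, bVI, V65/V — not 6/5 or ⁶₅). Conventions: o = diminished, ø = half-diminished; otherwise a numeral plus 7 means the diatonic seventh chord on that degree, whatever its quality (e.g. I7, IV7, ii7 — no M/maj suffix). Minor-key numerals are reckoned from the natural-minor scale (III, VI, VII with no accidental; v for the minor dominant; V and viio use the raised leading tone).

i

The pitches A#-C#-E# form a minor triad rooted on A#.
In A# minor, A# is the tonic; the diatonic minor triad there is i.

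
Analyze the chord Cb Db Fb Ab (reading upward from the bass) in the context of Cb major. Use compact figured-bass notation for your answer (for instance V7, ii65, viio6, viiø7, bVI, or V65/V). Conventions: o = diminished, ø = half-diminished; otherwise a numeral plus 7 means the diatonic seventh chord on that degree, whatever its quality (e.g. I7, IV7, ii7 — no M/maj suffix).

ii42

The pitches Db-Fb-Ab-Cb form a minor seventh chord rooted on Db.
Db is scale degree 2 in Cb major, and a minor seventh chord on that degree is written ii7.
With Cb in the bass the chord is in third inversion, so the figured bass is 42.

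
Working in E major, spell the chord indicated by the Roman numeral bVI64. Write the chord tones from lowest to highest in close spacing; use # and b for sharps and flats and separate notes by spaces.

Scale degree 6 in E major is C#; lowering it a half step gives C. bVI64 is a major triad on the lowered sixth degree, borrowed from the parallel minor.
So the chord is C-E-G, a major triad.
The figured bass 64 indicates second inversion, placing the fifth (G) in the bass: G-C-E.

G C E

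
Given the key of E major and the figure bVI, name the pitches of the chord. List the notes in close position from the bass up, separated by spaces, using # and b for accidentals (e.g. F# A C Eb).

C E G

bVI is a major triad on the lowered sixth degree, borrowed from the parallel minor. In E major that root is C.
So the chord is C-E-G.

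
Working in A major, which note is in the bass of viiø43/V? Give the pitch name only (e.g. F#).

A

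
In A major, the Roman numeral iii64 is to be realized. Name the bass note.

iii in A major has root C#; the chord is C#-E-G#.
The figure 64 means second inversion — the fifth is in the bass.

G#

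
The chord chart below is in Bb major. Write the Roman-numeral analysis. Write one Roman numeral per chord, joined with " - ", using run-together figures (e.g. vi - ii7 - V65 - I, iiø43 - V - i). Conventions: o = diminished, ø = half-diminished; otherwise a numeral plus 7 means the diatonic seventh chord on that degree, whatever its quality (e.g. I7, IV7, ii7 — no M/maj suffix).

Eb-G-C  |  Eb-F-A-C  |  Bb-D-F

Eb-G-C has root C, degree 2 in Bb major, so ii6.
Eb-F-A-C has root F, degree 5 in Bb major, so V42.
Bb-D-F has root Bb, degree 1 in Bb major, so I.

ii6 - V42 - I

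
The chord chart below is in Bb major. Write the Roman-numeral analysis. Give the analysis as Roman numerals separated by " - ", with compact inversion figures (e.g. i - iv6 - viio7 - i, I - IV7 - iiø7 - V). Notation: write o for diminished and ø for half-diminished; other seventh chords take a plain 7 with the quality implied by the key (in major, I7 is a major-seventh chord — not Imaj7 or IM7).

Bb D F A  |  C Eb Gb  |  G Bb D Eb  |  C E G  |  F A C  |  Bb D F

I7 - iio - IV65 - V/V - V - I

Bb-D-F-A has root Bb, degree 1 in Bb major, so I7.
C-Eb-Gb: diminished triad on C — chromatic; iio (borrowed from the parallel minor).
G-Bb-D-Eb has root Eb, degree 4 in Bb major, so IV65.
C-E-G is the secondary dominant of V (major triad on C): V/V.
F-A-C: major triad on F = scale degree 5 → V.
Bb-D-F has root Bb, degree 1 in Bb major, so I.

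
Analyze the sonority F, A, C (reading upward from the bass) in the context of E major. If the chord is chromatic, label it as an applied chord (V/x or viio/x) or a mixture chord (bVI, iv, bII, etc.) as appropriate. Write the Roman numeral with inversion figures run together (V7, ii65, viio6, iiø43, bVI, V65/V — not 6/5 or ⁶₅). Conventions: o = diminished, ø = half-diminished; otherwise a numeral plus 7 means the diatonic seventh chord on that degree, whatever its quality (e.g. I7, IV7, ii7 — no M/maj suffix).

bII

The pitches F-A-C form a major triad rooted on F.
F is the lowered second degree of E major (diatonic 2 would be F#). This is the Neapolitan chord — a major triad on the lowered second degree.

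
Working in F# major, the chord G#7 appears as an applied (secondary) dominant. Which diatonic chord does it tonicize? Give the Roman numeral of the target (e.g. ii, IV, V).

V

The chord is a dominant seventh chord on G#.
A dominant resolves down a perfect fifth: G# → C#. In F# major, C# is scale degree 5, i.e. V.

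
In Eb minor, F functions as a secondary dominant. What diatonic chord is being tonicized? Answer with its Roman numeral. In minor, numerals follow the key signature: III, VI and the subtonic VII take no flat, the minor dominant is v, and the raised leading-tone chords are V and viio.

V

The chord is a major triad on F.
A dominant resolves down a perfect fifth: F → Bb. In Eb minor, Bb is scale degree 5, i.e. V.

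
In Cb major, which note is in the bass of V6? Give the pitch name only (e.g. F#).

Bb

V in Cb major has root Gb; the chord is Gb-Bb-Db.
The figure 6 means first inversion — the third is in the bass.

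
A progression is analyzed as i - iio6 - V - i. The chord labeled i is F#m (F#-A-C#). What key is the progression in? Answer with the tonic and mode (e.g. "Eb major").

F# minor

The chord F#m is a minor triad rooted on F#; its label is i.
If F# is scale degree 1 and the mode makes that degree carry a minor triad, the tonic is F# and the mode is minor.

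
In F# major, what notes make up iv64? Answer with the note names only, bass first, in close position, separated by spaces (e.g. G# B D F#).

F# B D

iv64 is the minor subdominant, borrowed from the parallel minor. In F# major that root is B.
So the chord is B-D-F#, a minor triad.
The figured bass 64 indicates second inversion, placing the fifth (F#) in the bass: F#-B-D.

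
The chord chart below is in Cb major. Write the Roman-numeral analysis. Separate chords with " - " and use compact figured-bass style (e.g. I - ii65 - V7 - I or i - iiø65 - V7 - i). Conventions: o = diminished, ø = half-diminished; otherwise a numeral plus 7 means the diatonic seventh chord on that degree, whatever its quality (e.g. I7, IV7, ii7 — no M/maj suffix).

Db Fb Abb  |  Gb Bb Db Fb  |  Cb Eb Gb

Db-Fb-Abb: Db with this quality isn't in the key; it's iio, borrowed from the parallel minor.
Gb-Bb-Db-Fb: dominant seventh chord on Gb = scale degree 5 → V7.
Cb-Eb-Gb: root Cb is the tonic; major triad there is I.

iio - V7 - I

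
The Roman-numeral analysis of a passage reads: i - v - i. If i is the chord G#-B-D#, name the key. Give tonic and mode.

G# minor

i is given as G#-B-D# — a minor triad with root G#.
If G# is scale degree 1 and the mode makes that degree carry a minor triad, the tonic is G# and the mode is minor.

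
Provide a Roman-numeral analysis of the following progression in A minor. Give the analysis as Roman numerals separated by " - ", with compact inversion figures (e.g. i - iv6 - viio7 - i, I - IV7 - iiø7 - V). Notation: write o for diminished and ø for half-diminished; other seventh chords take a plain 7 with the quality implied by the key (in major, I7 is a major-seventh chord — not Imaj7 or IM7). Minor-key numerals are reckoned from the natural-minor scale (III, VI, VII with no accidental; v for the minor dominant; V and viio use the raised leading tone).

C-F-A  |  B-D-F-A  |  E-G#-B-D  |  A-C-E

C-F-A: major triad on F = scale degree 6 → VI64.
B-D-F-A: root B is the supertonic; half-diminished seventh chord there is iiø7.
E-G#-B-D: root E is the dominant; dominant seventh chord there is V7.
A-C-E has root A, degree 1 in A minor, so i.

VI64 - iiø7 - V7 - i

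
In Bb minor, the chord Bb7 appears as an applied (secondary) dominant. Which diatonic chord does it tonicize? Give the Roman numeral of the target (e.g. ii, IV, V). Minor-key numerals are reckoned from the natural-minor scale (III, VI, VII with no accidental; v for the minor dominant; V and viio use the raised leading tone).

iv

The chord is a dominant seventh chord on Bb.
A dominant resolves down a perfect fifth: Bb → Eb. In Bb minor, Eb is scale degree 4, i.e. iv.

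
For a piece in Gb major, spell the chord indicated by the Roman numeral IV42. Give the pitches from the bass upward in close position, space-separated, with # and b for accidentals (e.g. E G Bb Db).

Bb Cb Eb Gb

In Gb major, the fourth degree is Cb, and the diatonic chord built there is a major seventh chord.
Stacking thirds from Cb gives Cb-Eb-Gb-Bb.
The figured bass 42 indicates third inversion, placing the seventh (Bb) in the bass: Bb-Cb-Eb-Gb.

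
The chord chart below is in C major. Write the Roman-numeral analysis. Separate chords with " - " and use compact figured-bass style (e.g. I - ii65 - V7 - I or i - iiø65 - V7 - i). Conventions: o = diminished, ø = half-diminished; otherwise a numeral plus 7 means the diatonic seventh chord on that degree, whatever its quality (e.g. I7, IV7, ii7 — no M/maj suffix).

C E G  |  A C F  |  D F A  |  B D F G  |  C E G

C-E-G: root C is the tonic; major triad there is I.
A-C-F has root F, degree 4 in C major, so IV6.
D-F-A: minor triad on D = scale degree 2 → ii.
B-D-F-G: root G is the dominant; dominant seventh chord there is V65.
C-E-G: major triad on C = scale degree 1 → I.

I - IV6 - ii - V65 - I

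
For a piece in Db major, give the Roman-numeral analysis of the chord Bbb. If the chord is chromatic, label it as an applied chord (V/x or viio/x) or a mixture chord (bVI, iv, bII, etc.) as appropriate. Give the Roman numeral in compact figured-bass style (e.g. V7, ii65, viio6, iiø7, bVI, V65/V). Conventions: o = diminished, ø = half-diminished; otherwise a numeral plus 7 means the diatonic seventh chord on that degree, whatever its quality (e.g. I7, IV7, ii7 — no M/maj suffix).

bVI

Stacked in thirds the chord is Bbb-Db-Fb: a major triad on Bbb.
Bbb is the lowered sixth degree of Db major (diatonic 6 would be Bb). This is a major triad on the lowered sixth degree, borrowed from the parallel minor.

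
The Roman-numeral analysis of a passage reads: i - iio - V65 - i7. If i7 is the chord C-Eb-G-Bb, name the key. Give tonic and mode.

C minor

i7 is given as C-Eb-G-Bb — a minor seventh chord with root C.
If C is scale degree 1 and the mode makes that degree carry a minor seventh chord, the tonic is C and the mode is minor.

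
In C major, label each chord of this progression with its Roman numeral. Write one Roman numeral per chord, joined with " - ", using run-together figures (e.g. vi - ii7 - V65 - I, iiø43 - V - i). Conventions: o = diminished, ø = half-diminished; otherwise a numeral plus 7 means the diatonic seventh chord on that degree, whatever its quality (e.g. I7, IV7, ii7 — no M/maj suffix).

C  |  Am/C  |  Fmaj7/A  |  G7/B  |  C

C has root C, degree 1 in C major, so I.
Am/C: root A is the submediant; minor triad there is vi6.
Fmaj7/A: root F is the subdominant; major seventh chord there is IV65.
G7/B: dominant seventh chord on G = scale degree 5 → V65.
C has root C, degree 1 in C major, so I.

I - vi6 - IV65 - V65 - I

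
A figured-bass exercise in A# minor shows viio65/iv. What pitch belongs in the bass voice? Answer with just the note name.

The applied chord viio65/iv is rooted on C##: C##-E#-G#-B.
The figure 65 means first inversion — the third is in the bass.

E#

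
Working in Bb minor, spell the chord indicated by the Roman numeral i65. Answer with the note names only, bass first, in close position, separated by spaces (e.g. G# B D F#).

In Bb minor, the first degree is Bb, and the diatonic chord built there is a minor seventh chord.
Stacking thirds from Bb gives Bb-Db-F-Ab.
The figured bass 65 indicates first inversion, placing the third (Db) in the bass: Db-F-Ab-Bb.

Db F Ab Bb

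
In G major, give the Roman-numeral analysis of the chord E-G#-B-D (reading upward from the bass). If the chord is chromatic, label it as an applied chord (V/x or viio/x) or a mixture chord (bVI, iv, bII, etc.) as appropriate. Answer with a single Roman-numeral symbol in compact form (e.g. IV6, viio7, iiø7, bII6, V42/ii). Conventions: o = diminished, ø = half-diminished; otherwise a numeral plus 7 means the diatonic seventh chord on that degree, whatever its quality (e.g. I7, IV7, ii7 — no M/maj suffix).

The pitches E-G#-B-D form a dominant seventh chord rooted on E.
E is not a diatonic chord root with this quality in G major, but it lies a perfect fifth above A (ii), so the chord functions as an applied dominant of ii.

V7/ii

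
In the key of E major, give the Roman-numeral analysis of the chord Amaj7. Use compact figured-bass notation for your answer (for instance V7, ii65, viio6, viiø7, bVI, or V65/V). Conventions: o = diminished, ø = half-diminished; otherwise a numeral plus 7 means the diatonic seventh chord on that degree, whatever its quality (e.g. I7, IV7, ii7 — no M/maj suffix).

IV7

Stacked in thirds the chord is A-C#-E-G#: a major seventh chord on A.
In E major, A is the subdominant; the diatonic major seventh chord there is IV7.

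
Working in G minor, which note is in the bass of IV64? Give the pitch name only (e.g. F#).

IV in G minor has root C; the chord is C-E-G.
The figure 64 means second inversion — the fifth is in the bass.

G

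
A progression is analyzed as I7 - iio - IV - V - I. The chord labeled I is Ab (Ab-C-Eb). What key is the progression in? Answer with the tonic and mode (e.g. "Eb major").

I is given as Ab-C-Eb — a major triad with root Ab.
If Ab is scale degree 1 and the mode makes that degree carry a major triad, the tonic is Ab and the mode is major.

Ab major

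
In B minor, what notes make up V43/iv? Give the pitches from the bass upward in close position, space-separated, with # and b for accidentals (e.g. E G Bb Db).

F# A B D#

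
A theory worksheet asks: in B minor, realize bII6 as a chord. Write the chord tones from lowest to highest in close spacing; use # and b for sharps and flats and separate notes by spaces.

E G C

Scale degree 2 in B minor is C#; lowering it a half step gives C. bII6 is the Neapolitan sixth — a major triad on the lowered second degree, here in its customary first inversion.
So the chord is C-E-G, a major triad.
The figured bass 6 indicates first inversion, placing the third (E) in the bass: E-G-C.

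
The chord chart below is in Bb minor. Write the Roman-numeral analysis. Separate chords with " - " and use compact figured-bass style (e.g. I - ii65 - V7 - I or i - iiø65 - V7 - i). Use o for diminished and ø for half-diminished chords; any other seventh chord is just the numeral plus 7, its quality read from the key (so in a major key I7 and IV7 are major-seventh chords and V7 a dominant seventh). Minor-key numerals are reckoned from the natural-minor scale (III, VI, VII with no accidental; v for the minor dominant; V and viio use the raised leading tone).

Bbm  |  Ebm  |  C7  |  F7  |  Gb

i - iv - V7/V - V7 - VI

Bbm: minor triad on Bb = scale degree 1 → i.
Ebm: minor triad on Eb = scale degree 4 → iv.
C7: chromatic; C is V of V, so V7/V.
F7: dominant seventh chord on F = scale degree 5 → V7.
Gb has root Gb, degree 6 in Bb minor, so VI.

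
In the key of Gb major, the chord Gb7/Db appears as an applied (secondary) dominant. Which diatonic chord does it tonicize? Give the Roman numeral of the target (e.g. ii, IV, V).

The chord is a dominant seventh chord on Gb.
A dominant resolves down a perfect fifth: Gb → Cb. In Gb major, Cb is scale degree 4, i.e. IV.

IV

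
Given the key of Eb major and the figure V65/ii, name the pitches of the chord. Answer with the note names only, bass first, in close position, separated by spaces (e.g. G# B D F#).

E G Bb C

V65/ii is a secondary dominant — the dominant seventh of ii. ii in Eb major is F, so the applied chord's root is C, a perfect fifth above.
Building a dominant seventh chord on C gives C-E-G-Bb.
The figured bass 65 indicates first inversion, placing the third (E) in the bass: E-G-Bb-C.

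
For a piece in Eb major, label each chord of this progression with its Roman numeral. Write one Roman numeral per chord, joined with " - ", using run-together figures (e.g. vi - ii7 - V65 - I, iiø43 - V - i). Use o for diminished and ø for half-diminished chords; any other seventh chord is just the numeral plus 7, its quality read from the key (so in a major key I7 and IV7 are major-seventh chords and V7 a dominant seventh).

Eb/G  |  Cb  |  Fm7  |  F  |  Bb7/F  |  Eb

Eb/G has root Eb, degree 1 in Eb major, so I6.
Cb: major triad on Cb — chromatic; bVI (borrowed from the parallel minor).
Fm7: root F is the supertonic; minor seventh chord there is ii7.
F: chromatic; F is V of V, so V/V.
Bb7/F: dominant seventh chord on Bb = scale degree 5 → V43.
Eb has root Eb, degree 1 in Eb major, so I.

I6 - bVI - ii7 - V/V - V43 - I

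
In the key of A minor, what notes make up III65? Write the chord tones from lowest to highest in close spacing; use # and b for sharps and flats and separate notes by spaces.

E G B C

In A minor, scale degree 3 is C, and the diatonic chord built there is a major seventh chord.
Stacking thirds from C gives C-E-G-B.
The figured bass 65 indicates first inversion, placing the third (E) in the bass: E-G-B-C.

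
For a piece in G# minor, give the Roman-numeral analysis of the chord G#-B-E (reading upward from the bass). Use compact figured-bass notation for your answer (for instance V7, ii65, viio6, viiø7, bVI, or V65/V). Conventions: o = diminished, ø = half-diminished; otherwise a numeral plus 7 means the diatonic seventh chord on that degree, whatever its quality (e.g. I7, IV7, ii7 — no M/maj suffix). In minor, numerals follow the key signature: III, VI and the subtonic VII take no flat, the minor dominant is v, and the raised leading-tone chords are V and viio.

The pitches E-G#-B form a major triad rooted on E.
E is scale degree 6 in G# minor, and a major triad on that degree is written VI.
With G# in the bass the chord is in first inversion, so the figured bass is 6.

VI6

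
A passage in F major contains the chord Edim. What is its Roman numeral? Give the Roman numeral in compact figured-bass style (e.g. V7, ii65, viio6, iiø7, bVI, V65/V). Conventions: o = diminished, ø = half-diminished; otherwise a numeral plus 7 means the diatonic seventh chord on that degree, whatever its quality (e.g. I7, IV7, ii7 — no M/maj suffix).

viio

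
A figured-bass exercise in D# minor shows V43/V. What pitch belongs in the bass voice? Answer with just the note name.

The applied chord V43/V is rooted on E#: E#-G##-B#-D#.
The figure 43 means second inversion — the fifth is in the bass.

B#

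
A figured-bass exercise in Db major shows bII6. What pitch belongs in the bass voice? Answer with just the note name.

Gb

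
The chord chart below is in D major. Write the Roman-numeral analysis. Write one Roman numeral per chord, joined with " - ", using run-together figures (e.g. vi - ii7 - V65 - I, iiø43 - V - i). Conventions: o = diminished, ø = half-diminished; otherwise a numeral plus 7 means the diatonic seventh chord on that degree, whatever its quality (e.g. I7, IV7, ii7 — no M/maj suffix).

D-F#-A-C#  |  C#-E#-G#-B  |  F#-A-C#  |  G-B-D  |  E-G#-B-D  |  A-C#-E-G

I7 - V7/iii - iii - IV - V7/V - V7

D-F#-A-C#: major seventh chord on D = scale degree 1 → I7.
C#-E#-G#-B is the secondary dominant of iii (dominant seventh chord on C#): V7/iii.
F#-A-C# has root F#, degree 3 in D major, so iii.
G-B-D: root G is the subdominant; major triad there is IV.
E-G#-B-D: chromatic; E is V of V, so V7/V.
A-C#-E-G has root A, degree 5 in D major, so V7.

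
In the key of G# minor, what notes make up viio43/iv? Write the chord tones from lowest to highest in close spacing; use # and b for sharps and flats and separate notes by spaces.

viio43/iv is a secondary leading-tone chord. The target iv is C# in G# minor; the applied chord is rooted a semitone below, on B#.
Building a fully diminished seventh chord on B# gives B#-D#-F#-A.
The figured bass 43 indicates second inversion, placing the fifth (F#) in the bass: F#-A-B#-D#.

F# A B# D#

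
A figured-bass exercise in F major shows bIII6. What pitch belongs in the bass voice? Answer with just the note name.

bIII in F major has root Ab; the chord is Ab-C-Eb.
The figure 6 means first inversion — the third is in the bass.

C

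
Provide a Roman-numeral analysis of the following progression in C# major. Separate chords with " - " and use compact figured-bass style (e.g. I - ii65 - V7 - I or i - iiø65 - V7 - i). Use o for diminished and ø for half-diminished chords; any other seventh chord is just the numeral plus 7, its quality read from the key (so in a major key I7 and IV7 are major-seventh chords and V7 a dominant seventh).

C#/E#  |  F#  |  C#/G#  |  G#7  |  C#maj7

I6 - IV - I64 - V7 - I7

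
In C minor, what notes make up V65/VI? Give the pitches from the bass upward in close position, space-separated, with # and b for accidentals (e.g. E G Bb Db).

G Bb Db Eb

The slash means an applied dominant: we want the dominant of VI. In C minor, VI is Ab major, and its dominant is built on Eb.
Building a dominant seventh chord on Eb gives Eb-G-Bb-Db.
The figured bass 65 indicates first inversion, placing the third (G) in the bass: G-Bb-Db-Eb.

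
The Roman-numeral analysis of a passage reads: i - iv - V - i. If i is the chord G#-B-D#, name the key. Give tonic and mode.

G# minor

i is given as G#-B-D# — a minor triad with root G#.
If G# is scale degree 1 and the mode makes that degree carry a minor triad, the tonic is G# and the mode is minor.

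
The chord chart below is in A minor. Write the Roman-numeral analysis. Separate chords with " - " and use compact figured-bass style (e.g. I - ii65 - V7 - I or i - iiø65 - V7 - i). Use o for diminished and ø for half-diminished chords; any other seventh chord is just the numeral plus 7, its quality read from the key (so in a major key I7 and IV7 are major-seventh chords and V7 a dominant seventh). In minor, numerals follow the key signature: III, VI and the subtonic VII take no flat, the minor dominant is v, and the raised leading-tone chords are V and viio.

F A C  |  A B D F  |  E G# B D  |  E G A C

VI - iiø42 - V7 - i43

F-A-C: root F is the submediant; major triad there is VI.
A-B-D-F has root B, degree 2 in A minor, so iiø42.
E-G#-B-D has root E, degree 5 in A minor, so V7.
E-G-A-C: minor seventh chord on A = scale degree 1 → i43.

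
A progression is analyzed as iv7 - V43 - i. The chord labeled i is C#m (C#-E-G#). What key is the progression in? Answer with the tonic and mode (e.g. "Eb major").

i is given as C#-E-G# — a minor triad with root C#.
If C# is scale degree 1 and the mode makes that degree carry a minor triad, the tonic is C# and the mode is minor.

C# minor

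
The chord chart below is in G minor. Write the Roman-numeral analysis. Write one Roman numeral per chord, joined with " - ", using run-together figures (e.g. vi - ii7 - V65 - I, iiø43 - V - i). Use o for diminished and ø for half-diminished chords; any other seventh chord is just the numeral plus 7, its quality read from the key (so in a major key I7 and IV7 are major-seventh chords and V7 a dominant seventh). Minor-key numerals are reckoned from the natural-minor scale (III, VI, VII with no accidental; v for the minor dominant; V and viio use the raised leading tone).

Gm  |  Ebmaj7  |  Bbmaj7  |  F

Gm has root G, degree 1 in G minor, so i.
Ebmaj7: root Eb is the submediant; major seventh chord there is VI7.
Bbmaj7 has root Bb, degree 3 in G minor, so III7.
F: major triad on F = scale degree 7 → VII.

i - VI7 - III7 - VII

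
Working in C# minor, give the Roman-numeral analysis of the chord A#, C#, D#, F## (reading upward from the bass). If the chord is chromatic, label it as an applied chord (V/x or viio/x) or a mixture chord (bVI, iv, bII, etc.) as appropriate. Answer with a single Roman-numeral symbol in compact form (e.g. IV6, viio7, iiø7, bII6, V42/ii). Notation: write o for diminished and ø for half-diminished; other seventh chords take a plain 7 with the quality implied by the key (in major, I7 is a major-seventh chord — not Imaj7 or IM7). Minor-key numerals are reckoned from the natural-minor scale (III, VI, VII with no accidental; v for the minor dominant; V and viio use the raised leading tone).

Stacked in thirds the chord is D#-F##-A#-C#: a dominant seventh chord on D#.
D# is not a diatonic chord root with this quality in C# minor, but it lies a perfect fifth above G# (V), so the chord functions as an applied dominant of V.
With A# in the bass the chord is in second inversion, so the figured bass is 43.

V43/V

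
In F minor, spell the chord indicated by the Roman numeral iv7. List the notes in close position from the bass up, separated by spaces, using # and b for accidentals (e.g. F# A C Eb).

Bb Db F Ab

In F minor, the fourth degree is Bb, and the diatonic chord built there is a minor seventh chord.
Stacking thirds from Bb gives Bb-Db-F-Ab.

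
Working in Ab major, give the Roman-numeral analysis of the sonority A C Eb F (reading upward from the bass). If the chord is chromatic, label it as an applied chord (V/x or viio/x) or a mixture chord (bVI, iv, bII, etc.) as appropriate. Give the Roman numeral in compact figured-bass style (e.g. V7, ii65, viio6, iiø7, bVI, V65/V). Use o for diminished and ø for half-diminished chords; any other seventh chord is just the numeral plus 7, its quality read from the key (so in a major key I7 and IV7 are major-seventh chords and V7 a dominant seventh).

Stacked in thirds the chord is F-A-C-Eb: a dominant seventh chord on F.
F is not a diatonic chord root with this quality in Ab major, but it lies a perfect fifth above Bb (ii), so the chord functions as an applied dominant of ii.
With A in the bass the chord is in first inversion, so the figured bass is 65.

V65/ii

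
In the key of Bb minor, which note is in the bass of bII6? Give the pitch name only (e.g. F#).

bII in Bb minor has root Cb; the chord is Cb-Eb-Gb.
The figure 6 means first inversion — the third is in the bass.

Eb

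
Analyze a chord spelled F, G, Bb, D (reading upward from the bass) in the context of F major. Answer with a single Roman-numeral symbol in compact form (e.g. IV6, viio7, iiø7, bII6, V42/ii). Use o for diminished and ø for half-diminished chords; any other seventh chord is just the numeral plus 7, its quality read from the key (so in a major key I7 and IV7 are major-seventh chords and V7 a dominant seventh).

Stacked in thirds the chord is G-Bb-D-F: a minor seventh chord on G.
G is scale degree 2 in F major, and a minor seventh chord on that degree is written ii7.
With F in the bass the chord is in third inversion, so the figured bass is 42.

ii42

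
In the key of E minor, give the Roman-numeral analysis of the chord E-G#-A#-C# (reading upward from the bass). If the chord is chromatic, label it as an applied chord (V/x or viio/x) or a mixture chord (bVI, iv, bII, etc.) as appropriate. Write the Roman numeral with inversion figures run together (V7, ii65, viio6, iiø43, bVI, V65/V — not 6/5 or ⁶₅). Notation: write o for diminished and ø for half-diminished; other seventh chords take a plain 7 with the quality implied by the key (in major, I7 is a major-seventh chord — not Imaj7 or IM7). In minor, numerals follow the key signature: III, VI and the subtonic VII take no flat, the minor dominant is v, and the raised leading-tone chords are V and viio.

Stacked in thirds the chord is A#-C#-E-G#: a half-diminished seventh chord on A#.
A# sits a half step below B (V in E minor); a diminished chord there is the applied leading-tone chord of V.
With E in the bass the chord is in second inversion, so the figured bass is 43.

viiø43/V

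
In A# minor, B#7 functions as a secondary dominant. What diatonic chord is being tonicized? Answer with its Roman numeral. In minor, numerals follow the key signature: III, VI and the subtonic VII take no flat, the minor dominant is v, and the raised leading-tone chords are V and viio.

The chord is a dominant seventh chord on B#.
A dominant resolves down a perfect fifth: B# → E#. In A# minor, E# is scale degree 5, i.e. V.

V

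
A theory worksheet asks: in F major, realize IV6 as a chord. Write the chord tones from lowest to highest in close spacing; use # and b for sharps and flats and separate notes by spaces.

D F Bb

The numeral's case and figure indicate a major triad. In F major its root, scale degree 4, is Bb.
That chord is spelled Bb-D-F.
With the 6 figure the chord is in first inversion; from the bass D upward in close position it reads D-F-Bb.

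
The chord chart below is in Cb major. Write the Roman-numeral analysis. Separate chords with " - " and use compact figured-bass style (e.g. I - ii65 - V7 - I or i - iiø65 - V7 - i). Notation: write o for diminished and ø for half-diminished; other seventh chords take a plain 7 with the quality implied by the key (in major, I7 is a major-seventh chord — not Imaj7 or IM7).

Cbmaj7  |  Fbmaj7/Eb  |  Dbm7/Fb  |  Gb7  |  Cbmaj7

I7 - IV42 - ii65 - V7 - I7

Cbmaj7 has root Cb, degree 1 in Cb major, so I7.
Fbmaj7/Eb: root Fb is the subdominant; major seventh chord there is IV42.
Dbm7/Fb: minor seventh chord on Db = scale degree 2 → ii65.
Gb7: dominant seventh chord on Gb = scale degree 5 → V7.
Cbmaj7: major seventh chord on Cb = scale degree 1 → I7.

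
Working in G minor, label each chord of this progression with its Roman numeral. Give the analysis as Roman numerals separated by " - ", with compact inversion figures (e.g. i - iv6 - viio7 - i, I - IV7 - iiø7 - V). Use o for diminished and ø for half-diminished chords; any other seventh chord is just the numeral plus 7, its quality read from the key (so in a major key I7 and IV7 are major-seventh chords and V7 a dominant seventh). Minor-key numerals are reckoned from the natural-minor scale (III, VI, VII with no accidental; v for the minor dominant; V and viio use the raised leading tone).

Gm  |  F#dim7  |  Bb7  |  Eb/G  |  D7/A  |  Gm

Gm: root G is the tonic; minor triad there is i.
F#dim7 has root F#, degree 7 in G minor, so viio7.
Bb7: a dominant seventh chord on Bb, the applied dominant of VI → V7/VI.
Eb/G has root Eb, degree 6 in G minor, so VI6.
D7/A: dominant seventh chord on D = scale degree 5 → V43.
Gm has root G, degree 1 in G minor, so i.

i - viio7 - V7/VI - VI6 - V43 - i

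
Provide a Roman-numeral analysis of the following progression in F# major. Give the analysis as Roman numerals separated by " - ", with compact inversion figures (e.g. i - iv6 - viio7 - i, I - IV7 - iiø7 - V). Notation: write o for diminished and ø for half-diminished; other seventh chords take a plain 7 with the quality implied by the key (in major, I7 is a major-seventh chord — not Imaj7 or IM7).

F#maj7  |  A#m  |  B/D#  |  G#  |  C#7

I7 - iii - IV6 - V/V - V7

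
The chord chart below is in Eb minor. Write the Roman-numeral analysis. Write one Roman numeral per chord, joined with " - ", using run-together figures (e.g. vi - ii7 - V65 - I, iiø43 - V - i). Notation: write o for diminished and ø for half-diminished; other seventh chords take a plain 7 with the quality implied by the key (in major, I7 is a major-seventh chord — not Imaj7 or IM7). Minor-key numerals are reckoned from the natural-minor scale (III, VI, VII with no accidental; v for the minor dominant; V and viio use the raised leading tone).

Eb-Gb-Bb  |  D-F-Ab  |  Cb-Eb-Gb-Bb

i - viio - VI7

Eb-Gb-Bb: minor triad on Eb = scale degree 1 → i.
D-F-Ab: root D is the leading tone; diminished triad there is viio.
Cb-Eb-Gb-Bb: root Cb is the submediant; major seventh chord there is VI7.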